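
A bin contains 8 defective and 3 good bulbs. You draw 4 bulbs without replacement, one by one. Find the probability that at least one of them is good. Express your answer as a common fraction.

P(no good) = 8/11 × 7/10 × 6/9 × 5/8 = 1680/7920 = 7/33.
P(at least one) = 1 − 7/33 = 26/33.

26/33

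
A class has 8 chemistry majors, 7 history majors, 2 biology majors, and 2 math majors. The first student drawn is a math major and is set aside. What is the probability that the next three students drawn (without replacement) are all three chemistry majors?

With the first student removed, 8 chemistry majors remain out of 18.
P = 8/18 × 7/17 × 6/16 = 336/4896 = 7/102.

7/102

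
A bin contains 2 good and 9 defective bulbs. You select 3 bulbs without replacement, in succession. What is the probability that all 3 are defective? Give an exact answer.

28/55

P(all defective) = 9/11 × 8/10 × 7/9 = 504/990 = 28/55.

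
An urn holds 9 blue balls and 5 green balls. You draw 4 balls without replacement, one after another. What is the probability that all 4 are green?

P = 5/14 × 4/13 × 3/12 × 2/11 = 120/24024 = 5/1001.

5/1001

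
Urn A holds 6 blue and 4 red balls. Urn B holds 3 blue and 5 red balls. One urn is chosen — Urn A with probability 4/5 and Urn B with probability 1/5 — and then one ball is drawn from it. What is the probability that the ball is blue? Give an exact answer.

111/200

From Urn A: P(blue) = 6/10.
From Urn B: P(blue) = 3/8.
Total probability = (4/5)(6/10) + (1/5)(3/8) = 111/200.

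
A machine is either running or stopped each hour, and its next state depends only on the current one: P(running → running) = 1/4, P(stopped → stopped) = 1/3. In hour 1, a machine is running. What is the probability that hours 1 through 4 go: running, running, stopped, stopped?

Hour 1 is given. For each transition, use the conditional probability from the current state:
P(running | running) = 1/4; P(stopped | running) = 3/4; P(stopped | stopped) = 1/3.
P = 1/4 × 3/4 × 1/3 = 3/48 = 1/16.

1/16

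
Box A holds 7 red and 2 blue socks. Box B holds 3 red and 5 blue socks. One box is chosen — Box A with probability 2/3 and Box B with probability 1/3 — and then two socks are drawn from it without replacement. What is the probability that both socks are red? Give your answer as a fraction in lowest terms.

From Box A: P(both red) = (7/9)(6/8) = 7/12.
From Box B: P(both red) = (3/8)(2/7) = 3/28.
Total probability = (2/3)(7/12) + (1/3)(3/28) = 107/252.

107/252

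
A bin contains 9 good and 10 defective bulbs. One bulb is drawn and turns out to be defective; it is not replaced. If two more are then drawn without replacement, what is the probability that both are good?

4/17

With the first bulb removed, 9 good remain out of 18.
P = 9/18 × 8/17 = 72/306 = 4/17.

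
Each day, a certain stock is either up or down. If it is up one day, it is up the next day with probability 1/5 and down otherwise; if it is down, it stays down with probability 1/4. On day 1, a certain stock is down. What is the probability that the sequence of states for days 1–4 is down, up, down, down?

3/20

Day 1 is given. For each transition, use the conditional probability from the current state:
P(up | down) = 3/4; P(down | up) = 4/5; P(down | down) = 1/4.
P = 3/4 × 4/5 × 1/4 = 12/80 = 3/20.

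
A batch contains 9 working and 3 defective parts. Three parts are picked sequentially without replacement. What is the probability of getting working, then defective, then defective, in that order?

Multiply the probability of each draw given the previous ones:
P = 9/12 × 3/11 × 2/10 = 54/1320 = 9/220.

9/220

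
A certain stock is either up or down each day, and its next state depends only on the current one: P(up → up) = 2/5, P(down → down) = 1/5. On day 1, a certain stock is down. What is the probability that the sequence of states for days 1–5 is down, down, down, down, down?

Day 1 is given. For each transition, use the conditional probability from the current state:
P(down | down) = 1/5; P(down | down) = 1/5; P(down | down) = 1/5; P(down | down) = 1/5.
P = 1/5 × 1/5 × 1/5 × 1/5 = 1/625.

1/625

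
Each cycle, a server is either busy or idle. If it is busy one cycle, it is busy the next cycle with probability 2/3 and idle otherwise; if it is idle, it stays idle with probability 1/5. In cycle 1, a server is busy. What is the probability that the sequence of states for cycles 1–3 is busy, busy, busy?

Cycle 1 is given. For each transition, use the conditional probability from the current state:
P(busy | busy) = 2/3; P(busy | busy) = 2/3.
P = 2/3 × 2/3 = 4/9.

4/9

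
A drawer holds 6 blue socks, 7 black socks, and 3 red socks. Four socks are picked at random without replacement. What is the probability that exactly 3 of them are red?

One ordering (red drawn first) has probability 3/16 × 2/15 × 1/14 × 13/13 = 78/43680 = 1/560.
There are C(4,3) = 4 such orderings, each equally likely, so P = 4 × 1/560 = 1/140.

1/140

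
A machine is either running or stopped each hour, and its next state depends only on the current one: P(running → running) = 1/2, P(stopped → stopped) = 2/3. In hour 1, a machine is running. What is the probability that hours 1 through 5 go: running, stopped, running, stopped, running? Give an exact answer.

1/36

Hour 1 is given. For each transition, use the conditional probability from the current state:
P(stopped | running) = 1/2; P(running | stopped) = 1/3; P(stopped | running) = 1/2; P(running | stopped) = 1/3.
P = 1/2 × 1/3 × 1/2 × 1/3 = 1/36.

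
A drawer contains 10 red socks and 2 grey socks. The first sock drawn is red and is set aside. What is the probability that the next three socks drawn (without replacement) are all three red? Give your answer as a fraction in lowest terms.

28/55

With the first sock removed, 9 red remain out of 11.
P = 9/11 × 8/10 × 7/9 = 504/990 = 28/55.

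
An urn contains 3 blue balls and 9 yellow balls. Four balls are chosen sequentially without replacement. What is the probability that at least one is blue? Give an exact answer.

P(no blue) = 9/12 × 8/11 × 7/10 × 6/9 = 3024/11880 = 14/55.
P(at least one) = 1 − 14/55 = 41/55.

41/55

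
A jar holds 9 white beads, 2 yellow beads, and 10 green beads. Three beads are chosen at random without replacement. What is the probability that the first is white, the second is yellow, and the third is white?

12/665

Each draw changes the counts, so multiply the conditional probabilities along the sequence:
P = 9/21 × 2/20 × 8/19 = 144/7980 = 12/665.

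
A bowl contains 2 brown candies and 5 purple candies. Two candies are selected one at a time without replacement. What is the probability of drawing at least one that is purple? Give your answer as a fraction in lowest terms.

P(no purple) = 2/7 × 1/6 = 2/42 = 1/21.
P(at least one) = 1 − 1/21 = 20/21.

20/21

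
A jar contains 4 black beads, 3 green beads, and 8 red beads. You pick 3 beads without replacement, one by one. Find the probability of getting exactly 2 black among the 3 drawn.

One ordering (black drawn first) has probability 4/15 × 3/14 × 11/13 = 132/2730 = 22/455.
There are C(3,2) = 3 such orderings, each equally likely, so P = 3 × 22/455 = 66/455.

66/455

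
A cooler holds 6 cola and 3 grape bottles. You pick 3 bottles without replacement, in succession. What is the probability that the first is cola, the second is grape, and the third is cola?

Chain rule:
P = 6/9 × 3/8 × 5/7 = 90/504 = 5/28.

5/28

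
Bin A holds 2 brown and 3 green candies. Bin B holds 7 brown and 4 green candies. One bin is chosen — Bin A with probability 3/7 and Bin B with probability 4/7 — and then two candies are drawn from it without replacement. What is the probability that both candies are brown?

201/770

From Bin A: P(both brown) = (2/5)(1/4) = 1/10.
From Bin B: P(both brown) = (7/11)(6/10) = 21/55.
Total probability = (3/7)(1/10) + (4/7)(21/55) = 201/770.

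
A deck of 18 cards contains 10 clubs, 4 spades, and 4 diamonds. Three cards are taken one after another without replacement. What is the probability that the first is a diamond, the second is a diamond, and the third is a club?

Each draw changes the counts, so multiply the conditional probabilities along the sequence:
P = 4/18 × 3/17 × 10/16 = 120/4896 = 5/204.

5/204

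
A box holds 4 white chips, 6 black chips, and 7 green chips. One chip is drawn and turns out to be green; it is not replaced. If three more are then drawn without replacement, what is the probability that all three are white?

1/140

With the first chip removed, 4 white remain out of 16.
P = 4/16 × 3/15 × 2/14 = 24/3360 = 1/140.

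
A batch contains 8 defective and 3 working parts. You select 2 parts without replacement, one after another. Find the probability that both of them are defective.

P(all defective) = 8/11 × 7/10 = 56/110 = 28/55.

28/55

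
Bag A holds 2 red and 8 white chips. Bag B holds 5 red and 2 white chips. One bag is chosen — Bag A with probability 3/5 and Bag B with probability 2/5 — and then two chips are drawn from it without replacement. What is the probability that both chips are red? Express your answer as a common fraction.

107/525

From Bag A: P(both red) = (2/10)(1/9) = 1/45.
From Bag B: P(both red) = (5/7)(4/6) = 10/21.
Total probability = (3/5)(1/45) + (2/5)(10/21) = 107/525.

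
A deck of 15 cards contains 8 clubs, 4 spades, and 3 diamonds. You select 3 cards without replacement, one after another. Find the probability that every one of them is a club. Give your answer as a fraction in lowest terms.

P = 8/15 × 7/14 × 6/13 = 336/2730 = 8/65.

8/65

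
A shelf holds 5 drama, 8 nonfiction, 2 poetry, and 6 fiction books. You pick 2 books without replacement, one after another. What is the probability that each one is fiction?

1/14

P(every draw is fiction) = 6/21 × 5/20 = 30/420 = 1/14.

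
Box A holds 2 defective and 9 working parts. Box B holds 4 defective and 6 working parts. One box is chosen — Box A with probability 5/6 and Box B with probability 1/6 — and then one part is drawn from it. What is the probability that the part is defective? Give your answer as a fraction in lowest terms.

12/55

From Box A: P(defective) = 2/11.
From Box B: P(defective) = 4/10.
Total probability = (5/6)(2/11) + (1/6)(4/10) = 12/55.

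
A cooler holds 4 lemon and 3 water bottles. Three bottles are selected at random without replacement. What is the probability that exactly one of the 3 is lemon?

12/35

One ordering (lemon drawn first) has probability 4/7 × 3/6 × 2/5 = 24/210 = 4/35.
There are C(3,1) = 3 such orderings, each equally likely, so P = 3 × 4/35 = 12/35.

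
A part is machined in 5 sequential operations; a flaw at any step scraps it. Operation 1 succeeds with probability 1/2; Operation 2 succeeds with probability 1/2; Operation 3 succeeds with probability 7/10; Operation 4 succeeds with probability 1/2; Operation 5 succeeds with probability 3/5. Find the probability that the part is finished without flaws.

21/400

Multiplying along the chain,
P = 1/2 × 1/2 × 7/10 × 1/2 × 3/5 = 21/400.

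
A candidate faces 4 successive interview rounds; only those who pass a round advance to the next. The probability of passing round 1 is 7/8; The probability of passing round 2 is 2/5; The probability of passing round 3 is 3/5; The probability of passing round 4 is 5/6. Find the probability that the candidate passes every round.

7/40

The events are sequential, so multiply the conditional probabilities:
P = 7/8 × 2/5 × 3/5 × 5/6 = 210/1200 = 7/40.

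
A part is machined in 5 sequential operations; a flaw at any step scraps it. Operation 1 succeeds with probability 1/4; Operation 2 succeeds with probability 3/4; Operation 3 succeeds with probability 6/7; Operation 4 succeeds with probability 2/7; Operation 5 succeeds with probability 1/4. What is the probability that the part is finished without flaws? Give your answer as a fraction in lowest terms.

The events are sequential, so multiply the conditional probabilities:
P = 1/4 × 3/4 × 6/7 × 2/7 × 1/4 = 36/3136 = 9/784.

9/784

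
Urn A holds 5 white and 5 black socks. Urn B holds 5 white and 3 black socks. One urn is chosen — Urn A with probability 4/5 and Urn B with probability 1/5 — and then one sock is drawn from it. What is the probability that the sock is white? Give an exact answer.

From Urn A: P(white) = 5/10.
From Urn B: P(white) = 5/8.
Total probability = (4/5)(5/10) + (1/5)(5/8) = 21/40.

21/40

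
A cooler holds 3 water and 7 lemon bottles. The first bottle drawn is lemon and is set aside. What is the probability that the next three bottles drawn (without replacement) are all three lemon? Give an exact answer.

5/21

After the first draw, 6 of the remaining 9 bottles are lemon.
P = 6/9 × 5/8 × 4/7 = 120/504 = 5/21.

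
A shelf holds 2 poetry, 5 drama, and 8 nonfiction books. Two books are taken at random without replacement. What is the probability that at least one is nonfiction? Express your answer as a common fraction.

P(no nonfiction) = 7/15 × 6/14 = 42/210 = 1/5.
P(at least one) = 1 − 1/5 = 4/5.

4/5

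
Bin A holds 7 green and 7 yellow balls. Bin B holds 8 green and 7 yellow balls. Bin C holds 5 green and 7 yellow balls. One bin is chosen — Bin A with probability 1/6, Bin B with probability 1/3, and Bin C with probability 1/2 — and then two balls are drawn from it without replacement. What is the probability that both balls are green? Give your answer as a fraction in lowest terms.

1307/6435

From Bin A: P(both green) = (7/14)(6/13) = 3/13.
From Bin B: P(both green) = (8/15)(7/14) = 4/15.
From Bin C: P(both green) = (5/12)(4/11) = 5/33.
Total probability = (1/6)(3/13) + (1/3)(4/15) + (1/2)(5/33) = 1307/6435.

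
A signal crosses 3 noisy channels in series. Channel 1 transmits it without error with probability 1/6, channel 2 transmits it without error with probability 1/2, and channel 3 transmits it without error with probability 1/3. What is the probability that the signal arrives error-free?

1/36

Each stage is reached only if all earlier stages succeed, so
P = 1/6 × 1/2 × 1/3 = 1/36.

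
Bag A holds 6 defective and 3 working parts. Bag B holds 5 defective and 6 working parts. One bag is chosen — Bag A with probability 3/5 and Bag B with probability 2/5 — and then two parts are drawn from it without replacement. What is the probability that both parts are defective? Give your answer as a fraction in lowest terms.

From Bag A: P(both defective) = (6/9)(5/8) = 5/12.
From Bag B: P(both defective) = (5/11)(4/10) = 2/11.
Total probability = (3/5)(5/12) + (2/5)(2/11) = 71/220.

71/220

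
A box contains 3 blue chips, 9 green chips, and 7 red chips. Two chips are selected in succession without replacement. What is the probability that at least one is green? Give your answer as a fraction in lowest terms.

14/19

P(no green) = 10/19 × 9/18 = 90/342 = 5/19.
P(at least one) = 1 − 5/19 = 14/19.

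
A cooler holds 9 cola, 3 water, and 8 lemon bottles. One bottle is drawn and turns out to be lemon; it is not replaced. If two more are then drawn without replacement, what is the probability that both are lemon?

7/57

With the first bottle removed, 7 lemon remain out of 19.
P = 7/19 × 6/18 = 42/342 = 7/57.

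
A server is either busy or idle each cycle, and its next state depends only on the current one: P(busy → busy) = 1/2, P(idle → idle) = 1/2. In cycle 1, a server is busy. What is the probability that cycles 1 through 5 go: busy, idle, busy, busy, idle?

1/16

Cycle 1 is given. For each transition, use the conditional probability from the current state:
P(idle | busy) = 1/2; P(busy | idle) = 1/2; P(busy | busy) = 1/2; P(idle | busy) = 1/2.
P = 1/2 × 1/2 × 1/2 × 1/2 = 1/16.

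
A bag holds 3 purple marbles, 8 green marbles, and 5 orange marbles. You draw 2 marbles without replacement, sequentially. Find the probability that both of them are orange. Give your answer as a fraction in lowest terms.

P(all orange) = 5/16 × 4/15 = 20/240 = 1/12.

1/12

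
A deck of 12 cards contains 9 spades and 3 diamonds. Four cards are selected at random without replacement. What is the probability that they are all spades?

P(all spades) = 9/12 × 8/11 × 7/10 × 6/9 = 3024/11880 = 14/55.

14/55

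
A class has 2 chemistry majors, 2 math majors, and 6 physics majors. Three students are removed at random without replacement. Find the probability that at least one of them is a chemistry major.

P(no chemistry majors) = 8/10 × 7/9 × 6/8 = 336/720 = 7/15.
P(at least one) = 1 − 7/15 = 8/15.

8/15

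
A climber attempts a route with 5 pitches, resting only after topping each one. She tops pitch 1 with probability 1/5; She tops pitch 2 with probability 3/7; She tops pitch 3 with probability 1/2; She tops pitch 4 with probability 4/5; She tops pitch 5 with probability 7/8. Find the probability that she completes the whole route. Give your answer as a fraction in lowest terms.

3/100

The events are sequential, so multiply the conditional probabilities:
P = 1/5 × 3/7 × 1/2 × 4/5 × 7/8 = 84/2800 = 3/100.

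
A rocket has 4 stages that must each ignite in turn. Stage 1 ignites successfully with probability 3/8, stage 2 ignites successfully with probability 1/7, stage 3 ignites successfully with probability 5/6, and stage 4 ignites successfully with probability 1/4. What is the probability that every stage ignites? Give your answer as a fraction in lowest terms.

Each stage is reached only if all earlier stages succeed, so
P = 3/8 × 1/7 × 5/6 × 1/4 = 15/1344 = 5/448.

5/448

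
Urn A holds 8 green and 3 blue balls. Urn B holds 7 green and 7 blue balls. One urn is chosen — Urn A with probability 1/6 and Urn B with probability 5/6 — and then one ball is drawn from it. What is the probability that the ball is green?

From Urn A: P(green) = 8/11.
From Urn B: P(green) = 7/14.
Total probability = (1/6)(8/11) + (5/6)(7/14) = 71/132.

71/132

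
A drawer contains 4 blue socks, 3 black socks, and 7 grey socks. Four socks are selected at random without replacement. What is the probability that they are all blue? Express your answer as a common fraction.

1/1001

P(every draw is blue) = 4/14 × 3/13 × 2/12 × 1/11 = 24/24024 = 1/1001.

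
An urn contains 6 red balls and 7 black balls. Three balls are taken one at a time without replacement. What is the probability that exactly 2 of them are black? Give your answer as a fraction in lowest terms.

63/143

One ordering (black drawn first) has probability 7/13 × 6/12 × 6/11 = 252/1716 = 21/143.
There are C(3,2) = 3 such orderings, each equally likely, so P = 3 × 21/143 = 63/143.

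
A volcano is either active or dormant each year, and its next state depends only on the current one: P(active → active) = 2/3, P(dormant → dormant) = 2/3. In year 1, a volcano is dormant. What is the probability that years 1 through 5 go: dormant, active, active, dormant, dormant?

Year 1 is given. For each transition, use the conditional probability from the current state:
P(active | dormant) = 1/3; P(active | active) = 2/3; P(dormant | active) = 1/3; P(dormant | dormant) = 2/3.
P = 1/3 × 2/3 × 1/3 × 2/3 = 4/81.

4/81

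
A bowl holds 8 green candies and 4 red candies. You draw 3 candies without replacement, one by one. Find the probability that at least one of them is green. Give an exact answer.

P(no green) = 4/12 × 3/11 × 2/10 = 24/1320 = 1/55.
P(at least one) = 1 − 1/55 = 54/55.

54/55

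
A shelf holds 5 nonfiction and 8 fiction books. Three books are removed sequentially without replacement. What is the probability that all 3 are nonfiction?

P = 5/13 × 4/12 × 3/11 = 60/1716 = 5/143.

5/143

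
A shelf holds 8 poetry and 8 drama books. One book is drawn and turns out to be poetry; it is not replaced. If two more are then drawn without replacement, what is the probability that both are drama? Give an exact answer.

4/15

With the first book removed, 8 drama remain out of 15.
P = 8/15 × 7/14 = 56/210 = 4/15.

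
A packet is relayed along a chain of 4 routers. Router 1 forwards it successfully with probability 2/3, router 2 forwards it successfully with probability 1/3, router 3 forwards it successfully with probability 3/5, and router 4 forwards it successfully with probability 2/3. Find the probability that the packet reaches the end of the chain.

Multiplying along the chain,
P = 2/3 × 1/3 × 3/5 × 2/3 = 12/135 = 4/45.

4/45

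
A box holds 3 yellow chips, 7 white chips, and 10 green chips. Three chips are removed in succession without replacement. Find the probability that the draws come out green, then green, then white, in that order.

7/76

Multiply the probability of each draw given the previous ones:
P = 10/20 × 9/19 × 7/18 = 630/6840 = 7/76.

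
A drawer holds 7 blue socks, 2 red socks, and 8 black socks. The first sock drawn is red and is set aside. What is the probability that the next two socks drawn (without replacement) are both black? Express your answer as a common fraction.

7/30

After the first draw, 8 of the remaining 16 socks are black.
P = 8/16 × 7/15 = 56/240 = 7/30.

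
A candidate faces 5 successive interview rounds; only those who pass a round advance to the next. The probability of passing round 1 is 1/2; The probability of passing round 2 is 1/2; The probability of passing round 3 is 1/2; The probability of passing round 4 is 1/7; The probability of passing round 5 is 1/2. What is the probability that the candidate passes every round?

1/112

The events are sequential, so multiply the conditional probabilities:
P = 1/2 × 1/2 × 1/2 × 1/7 × 1/2 = 1/112.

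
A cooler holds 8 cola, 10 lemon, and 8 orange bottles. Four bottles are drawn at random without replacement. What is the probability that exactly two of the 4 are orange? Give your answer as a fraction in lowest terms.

One ordering (orange drawn first) has probability 8/26 × 7/25 × 18/24 × 17/23 = 17136/358800 = 357/7475.
There are C(4,2) = 6 such orderings, each equally likely, so P = 6 × 357/7475 = 2142/7475.

2142/7475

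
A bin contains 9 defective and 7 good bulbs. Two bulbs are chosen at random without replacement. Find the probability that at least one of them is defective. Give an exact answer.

P(no defective) = 7/16 × 6/15 = 42/240 = 7/40.
P(at least one) = 1 − 7/40 = 33/40.

33/40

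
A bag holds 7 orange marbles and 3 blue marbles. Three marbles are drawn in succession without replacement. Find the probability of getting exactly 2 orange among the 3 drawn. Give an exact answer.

21/40

One ordering (orange drawn first) has probability 7/10 × 6/9 × 3/8 = 126/720 = 7/40.
There are C(3,2) = 3 such orderings, each equally likely, so P = 3 × 7/40 = 21/40.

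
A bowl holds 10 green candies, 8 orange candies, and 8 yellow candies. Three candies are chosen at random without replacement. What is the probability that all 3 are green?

P(every draw is green) = 10/26 × 9/25 × 8/24 = 720/15600 = 3/65.

3/65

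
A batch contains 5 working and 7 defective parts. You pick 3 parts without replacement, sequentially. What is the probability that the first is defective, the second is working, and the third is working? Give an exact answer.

Multiply the probability of each draw given the previous ones:
P = 7/12 × 5/11 × 4/10 = 140/1320 = 7/66.

7/66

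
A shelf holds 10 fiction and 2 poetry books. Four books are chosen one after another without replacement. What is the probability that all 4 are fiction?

14/33

P(all fiction) = 10/12 × 9/11 × 8/10 × 7/9 = 5040/11880 = 14/33.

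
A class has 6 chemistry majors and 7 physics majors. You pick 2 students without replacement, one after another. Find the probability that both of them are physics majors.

P(every draw is a physics major) = 7/13 × 6/12 = 42/156 = 7/26.

7/26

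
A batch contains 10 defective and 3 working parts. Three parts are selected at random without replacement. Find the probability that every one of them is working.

1/286

P(every draw is working) = 3/13 × 2/12 × 1/11 = 6/1716 = 1/286.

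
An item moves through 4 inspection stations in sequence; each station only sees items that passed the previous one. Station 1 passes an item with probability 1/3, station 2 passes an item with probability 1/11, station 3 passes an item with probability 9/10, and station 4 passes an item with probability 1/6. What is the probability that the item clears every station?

Each stage is reached only if all earlier stages succeed, so
P = 1/3 × 1/11 × 9/10 × 1/6 = 9/1980 = 1/220.

1/220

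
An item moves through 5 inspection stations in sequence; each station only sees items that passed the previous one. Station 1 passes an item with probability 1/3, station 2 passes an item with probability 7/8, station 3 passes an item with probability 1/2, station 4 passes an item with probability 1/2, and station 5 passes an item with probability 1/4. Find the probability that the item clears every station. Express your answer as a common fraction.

7/384

The events are sequential, so multiply the conditional probabilities:
P = 1/3 × 7/8 × 1/2 × 1/2 × 1/4 = 7/384.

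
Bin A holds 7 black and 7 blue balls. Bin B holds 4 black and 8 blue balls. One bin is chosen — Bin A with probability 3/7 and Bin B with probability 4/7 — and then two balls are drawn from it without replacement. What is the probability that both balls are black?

151/1001

From Bin A: P(both black) = (7/14)(6/13) = 3/13.
From Bin B: P(both black) = (4/12)(3/11) = 1/11.
Total probability = (3/7)(3/13) + (4/7)(1/11) = 151/1001.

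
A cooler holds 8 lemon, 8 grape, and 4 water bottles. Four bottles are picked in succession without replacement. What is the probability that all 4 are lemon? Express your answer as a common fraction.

14/969

P(all lemon) = 8/20 × 7/19 × 6/18 × 5/17 = 1680/116280 = 14/969.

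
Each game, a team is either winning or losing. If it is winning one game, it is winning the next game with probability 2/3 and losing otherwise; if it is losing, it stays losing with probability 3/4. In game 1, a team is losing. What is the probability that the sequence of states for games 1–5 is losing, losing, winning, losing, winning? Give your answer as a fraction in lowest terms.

1/64

Game 1 is given. For each transition, use the conditional probability from the current state:
P(losing | losing) = 3/4; P(winning | losing) = 1/4; P(losing | winning) = 1/3; P(winning | losing) = 1/4.
P = 3/4 × 1/4 × 1/3 × 1/4 = 3/192 = 1/64.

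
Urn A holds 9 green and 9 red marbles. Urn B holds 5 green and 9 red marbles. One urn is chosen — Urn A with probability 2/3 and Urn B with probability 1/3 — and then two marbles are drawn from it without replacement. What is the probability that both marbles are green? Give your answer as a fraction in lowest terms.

898/4641

From Urn A: P(both green) = (9/18)(8/17) = 4/17.
From Urn B: P(both green) = (5/14)(4/13) = 10/91.
Total probability = (2/3)(4/17) + (1/3)(10/91) = 898/4641.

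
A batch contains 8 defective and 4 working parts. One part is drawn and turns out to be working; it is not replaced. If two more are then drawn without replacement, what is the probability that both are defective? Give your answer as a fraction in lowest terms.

28/55

After the first draw, 8 of the remaining 11 parts are defective.
P = 8/11 × 7/10 = 56/110 = 28/55.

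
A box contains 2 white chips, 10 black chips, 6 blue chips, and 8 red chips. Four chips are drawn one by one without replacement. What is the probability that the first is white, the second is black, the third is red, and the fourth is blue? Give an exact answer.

4/1495

Each draw changes the counts, so multiply the conditional probabilities along the sequence:
P = 2/26 × 10/25 × 8/24 × 6/23 = 960/358800 = 4/1495.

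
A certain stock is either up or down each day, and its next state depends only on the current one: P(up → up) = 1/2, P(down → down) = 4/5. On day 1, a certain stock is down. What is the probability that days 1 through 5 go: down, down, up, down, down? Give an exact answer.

Day 1 is given. For each transition, use the conditional probability from the current state:
P(down | down) = 4/5; P(up | down) = 1/5; P(down | up) = 1/2; P(down | down) = 4/5.
P = 4/5 × 1/5 × 1/2 × 4/5 = 16/250 = 8/125.

8/125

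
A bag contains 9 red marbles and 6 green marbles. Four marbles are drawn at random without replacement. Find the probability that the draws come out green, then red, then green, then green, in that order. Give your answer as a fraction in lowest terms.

Chain rule:
P = 6/15 × 9/14 × 5/13 × 4/12 = 1080/32760 = 3/91.

3/91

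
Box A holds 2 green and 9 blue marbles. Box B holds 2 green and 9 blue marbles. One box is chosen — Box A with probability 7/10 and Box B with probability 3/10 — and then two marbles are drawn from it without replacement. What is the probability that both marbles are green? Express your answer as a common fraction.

1/55

From Box A: P(both green) = (2/11)(1/10) = 1/55.
From Box B: P(both green) = (2/11)(1/10) = 1/55.
Total probability = (7/10)(1/55) + (3/10)(1/55) = 1/55.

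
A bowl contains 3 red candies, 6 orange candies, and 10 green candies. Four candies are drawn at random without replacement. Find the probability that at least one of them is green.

P(no green) = 9/19 × 8/18 × 7/17 × 6/16 = 3024/93024 = 21/646.
P(at least one) = 1 − 21/646 = 625/646.

625/646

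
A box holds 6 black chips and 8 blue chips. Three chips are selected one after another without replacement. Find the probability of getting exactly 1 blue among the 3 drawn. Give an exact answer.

30/91

One ordering (blue drawn first) has probability 8/14 × 6/13 × 5/12 = 240/2184 = 10/91.
There are C(3,1) = 3 such orderings, each equally likely, so P = 3 × 10/91 = 30/91.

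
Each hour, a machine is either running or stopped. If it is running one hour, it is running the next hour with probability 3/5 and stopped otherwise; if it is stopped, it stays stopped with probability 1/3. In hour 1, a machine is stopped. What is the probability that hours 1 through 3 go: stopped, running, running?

2/5

Hour 1 is given. For each transition, use the conditional probability from the current state:
P(running | stopped) = 2/3; P(running | running) = 3/5.
P = 2/3 × 3/5 = 6/15 = 2/5.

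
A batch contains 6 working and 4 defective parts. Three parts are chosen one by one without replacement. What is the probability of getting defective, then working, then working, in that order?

Chain rule:
P = 4/10 × 6/9 × 5/8 = 120/720 = 1/6.

1/6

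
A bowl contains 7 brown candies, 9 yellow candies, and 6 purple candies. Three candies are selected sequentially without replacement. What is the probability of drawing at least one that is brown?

31/44

P(no brown) = 15/22 × 14/21 × 13/20 = 2730/9240 = 13/44.
P(at least one) = 1 − 13/44 = 31/44.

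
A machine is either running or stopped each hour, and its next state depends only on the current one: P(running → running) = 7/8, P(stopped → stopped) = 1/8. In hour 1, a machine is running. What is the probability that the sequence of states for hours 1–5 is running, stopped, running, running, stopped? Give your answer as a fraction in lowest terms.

Hour 1 is given. For each transition, use the conditional probability from the current state:
P(stopped | running) = 1/8; P(running | stopped) = 7/8; P(running | running) = 7/8; P(stopped | running) = 1/8.
P = 1/8 × 7/8 × 7/8 × 1/8 = 49/4096.

49/4096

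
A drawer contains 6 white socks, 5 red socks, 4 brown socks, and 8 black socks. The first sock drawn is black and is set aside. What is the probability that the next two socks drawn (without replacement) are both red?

10/231

After the first draw, 5 of the remaining 22 socks are red.
P = 5/22 × 4/21 = 20/462 = 10/231.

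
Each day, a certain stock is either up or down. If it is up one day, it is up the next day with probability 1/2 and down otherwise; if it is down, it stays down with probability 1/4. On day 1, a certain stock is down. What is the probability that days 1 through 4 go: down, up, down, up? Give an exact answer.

9/32

Day 1 is given. For each transition, use the conditional probability from the current state:
P(up | down) = 3/4; P(down | up) = 1/2; P(up | down) = 3/4.
P = 3/4 × 1/2 × 3/4 = 9/32.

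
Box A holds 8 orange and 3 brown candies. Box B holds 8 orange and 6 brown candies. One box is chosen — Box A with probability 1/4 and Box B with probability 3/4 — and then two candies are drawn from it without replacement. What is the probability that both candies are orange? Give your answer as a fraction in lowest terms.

256/715

From Box A: P(both orange) = (8/11)(7/10) = 28/55.
From Box B: P(both orange) = (8/14)(7/13) = 4/13.
Total probability = (1/4)(28/55) + (3/4)(4/13) = 256/715.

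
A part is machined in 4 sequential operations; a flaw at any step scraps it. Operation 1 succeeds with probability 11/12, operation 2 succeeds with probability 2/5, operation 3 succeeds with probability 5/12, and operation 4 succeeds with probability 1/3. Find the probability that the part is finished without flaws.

11/216

The events are sequential, so multiply the conditional probabilities:
P = 11/12 × 2/5 × 5/12 × 1/3 = 110/2160 = 11/216.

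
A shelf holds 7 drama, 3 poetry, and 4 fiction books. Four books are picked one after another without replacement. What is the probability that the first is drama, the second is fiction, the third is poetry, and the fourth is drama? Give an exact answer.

3/143

Chain rule:
P = 7/14 × 4/13 × 3/12 × 6/11 = 504/24024 = 3/143.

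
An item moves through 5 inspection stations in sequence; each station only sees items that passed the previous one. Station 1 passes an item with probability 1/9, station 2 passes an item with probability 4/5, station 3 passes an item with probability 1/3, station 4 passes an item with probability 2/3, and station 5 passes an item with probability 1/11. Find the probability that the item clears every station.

The events are sequential, so multiply the conditional probabilities:
P = 1/9 × 4/5 × 1/3 × 2/3 × 1/11 = 8/4455.

8/4455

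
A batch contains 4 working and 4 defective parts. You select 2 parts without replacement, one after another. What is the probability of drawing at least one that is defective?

11/14

P(no defective) = 4/8 × 3/7 = 12/56 = 3/14.
P(at least one) = 1 − 3/14 = 11/14.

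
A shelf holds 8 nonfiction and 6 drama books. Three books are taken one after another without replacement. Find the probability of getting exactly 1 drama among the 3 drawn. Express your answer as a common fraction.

One ordering (drama drawn first) has probability 6/14 × 8/13 × 7/12 = 336/2184 = 2/13.
There are C(3,1) = 3 such orderings, each equally likely, so P = 3 × 2/13 = 6/13.

6/13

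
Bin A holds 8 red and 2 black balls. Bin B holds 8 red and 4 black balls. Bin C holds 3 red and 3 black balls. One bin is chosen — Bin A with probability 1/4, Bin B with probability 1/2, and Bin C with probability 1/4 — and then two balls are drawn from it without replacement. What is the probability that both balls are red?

827/1980

From Bin A: P(both red) = (8/10)(7/9) = 28/45.
From Bin B: P(both red) = (8/12)(7/11) = 14/33.
From Bin C: P(both red) = (3/6)(2/5) = 1/5.
Total probability = (1/4)(28/45) + (1/2)(14/33) + (1/4)(1/5) = 827/1980.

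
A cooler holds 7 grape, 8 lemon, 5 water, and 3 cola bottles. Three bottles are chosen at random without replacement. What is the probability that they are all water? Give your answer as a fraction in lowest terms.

P = 5/23 × 4/22 × 3/21 = 60/10626 = 10/1771.

10/1771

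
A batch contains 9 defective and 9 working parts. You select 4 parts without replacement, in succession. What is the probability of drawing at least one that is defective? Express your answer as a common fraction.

P(no defective) = 9/18 × 8/17 × 7/16 × 6/15 = 3024/73440 = 7/170.
P(at least one) = 1 − 7/170 = 163/170.

163/170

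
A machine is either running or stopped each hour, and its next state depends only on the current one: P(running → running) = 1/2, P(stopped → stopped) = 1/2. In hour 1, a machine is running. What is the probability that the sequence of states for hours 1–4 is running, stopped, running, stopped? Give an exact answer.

Hour 1 is given. For each transition, use the conditional probability from the current state:
P(stopped | running) = 1/2; P(running | stopped) = 1/2; P(stopped | running) = 1/2.
P = 1/2 × 1/2 × 1/2 = 1/8.

1/8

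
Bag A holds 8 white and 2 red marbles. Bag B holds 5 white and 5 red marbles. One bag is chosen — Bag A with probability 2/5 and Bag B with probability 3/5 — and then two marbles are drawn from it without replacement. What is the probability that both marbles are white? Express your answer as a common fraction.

From Bag A: P(both white) = (8/10)(7/9) = 28/45.
From Bag B: P(both white) = (5/10)(4/9) = 2/9.
Total probability = (2/5)(28/45) + (3/5)(2/9) = 86/225.

86/225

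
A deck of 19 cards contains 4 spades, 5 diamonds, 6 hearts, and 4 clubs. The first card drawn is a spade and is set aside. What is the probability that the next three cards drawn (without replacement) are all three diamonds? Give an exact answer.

5/408

After the first draw, 5 of the remaining 18 cards are diamonds.
P = 5/18 × 4/17 × 3/16 = 60/4896 = 5/408.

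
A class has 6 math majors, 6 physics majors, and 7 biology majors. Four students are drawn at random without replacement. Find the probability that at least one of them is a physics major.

3161/3876

P(no physics majors) = 13/19 × 12/18 × 11/17 × 10/16 = 17160/93024 = 715/3876.
P(at least one) = 1 − 715/3876 = 3161/3876.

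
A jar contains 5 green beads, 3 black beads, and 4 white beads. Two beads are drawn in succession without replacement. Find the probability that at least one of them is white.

19/33

P(no white) = 8/12 × 7/11 = 56/132 = 14/33.
P(at least one) = 1 − 14/33 = 19/33.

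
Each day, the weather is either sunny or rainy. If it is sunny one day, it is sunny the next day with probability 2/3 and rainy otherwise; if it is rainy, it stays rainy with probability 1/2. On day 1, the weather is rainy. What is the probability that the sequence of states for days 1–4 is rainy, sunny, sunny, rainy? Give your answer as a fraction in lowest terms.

Day 1 is given. For each transition, use the conditional probability from the current state:
P(sunny | rainy) = 1/2; P(sunny | sunny) = 2/3; P(rainy | sunny) = 1/3.
P = 1/2 × 2/3 × 1/3 = 2/18 = 1/9.

1/9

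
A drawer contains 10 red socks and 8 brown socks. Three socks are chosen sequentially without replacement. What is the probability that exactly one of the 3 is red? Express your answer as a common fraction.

35/102

One ordering (red drawn first) has probability 10/18 × 8/17 × 7/16 = 560/4896 = 35/306.
There are C(3,1) = 3 such orderings, each equally likely, so P = 3 × 35/306 = 35/102.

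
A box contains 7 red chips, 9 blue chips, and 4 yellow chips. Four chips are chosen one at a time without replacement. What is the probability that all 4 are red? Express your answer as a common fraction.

P = 7/20 × 6/19 × 5/18 × 4/17 = 840/116280 = 7/969.

7/969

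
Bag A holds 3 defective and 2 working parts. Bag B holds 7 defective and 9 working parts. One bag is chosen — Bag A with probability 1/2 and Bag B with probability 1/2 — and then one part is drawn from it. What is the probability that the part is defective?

83/160

From Bag A: P(defective) = 3/5.
From Bag B: P(defective) = 7/16.
Total probability = (1/2)(3/5) + (1/2)(7/16) = 83/160.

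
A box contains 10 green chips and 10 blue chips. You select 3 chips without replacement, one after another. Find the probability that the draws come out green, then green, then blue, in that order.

Multiply the probability of each draw given the previous ones:
P = 10/20 × 9/19 × 10/18 = 900/6840 = 5/38.

5/38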